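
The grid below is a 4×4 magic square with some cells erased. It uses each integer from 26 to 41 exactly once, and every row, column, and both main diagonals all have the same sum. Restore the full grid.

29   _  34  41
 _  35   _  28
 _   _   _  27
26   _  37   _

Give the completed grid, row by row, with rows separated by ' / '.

29 30 34 41 / 40 35 31 28 / 39 36 32 27 / 26 33 37 38

The entries are 26 through 41, which sum to 536, so each line sums to 536/4 = 134.
Row 1: 29 + 34 + 41 + ? = 134, so (1,2) = 30.
Column 4: 41 + 28 + 27 + ? = 134, so (4,4) = 38.
Main diagonal must total 134; the given cells sum to 102, so (3,3) = 32.
Row 4: 26 + 37 + 38 + ? = 134, so (4,2) = 33.
The remaining cell in column 2 is (3,2) = 134 − 98 = 36.
Column 3 must total 134; the given cells sum to 103, so (2,3) = 31.
Row 2: 35 + 31 + 28 + ? = 134, so (2,1) = 40.
The remaining cell in row 3 is (3,1) = 134 − 95 = 39.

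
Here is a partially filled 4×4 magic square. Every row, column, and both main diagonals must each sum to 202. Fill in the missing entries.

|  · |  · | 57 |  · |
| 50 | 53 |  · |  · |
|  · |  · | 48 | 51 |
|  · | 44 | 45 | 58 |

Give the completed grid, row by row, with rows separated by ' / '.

Using row 4: 44 + 45 + 58 + ? → (4,1) = 202 − 147 = 55.
Using column 3: 57 + 48 + 45 + ? → (2,3) = 202 − 150 = 52.
Main diagonal needs 202; the known cells sum to 159, so (1,1) = 43.
Row 2 must total 202; the given cells sum to 155, so (2,4) = 47.
Using column 1: 43 + 50 + 55 + ? → (3,1) = 202 − 148 = 54.
The remaining cell in column 4 is (1,4) = 202 − 156 = 46.
The remaining cell in anti-diagonal is (3,2) = 202 − 153 = 49.
From row 1, 202 − (43 + 57 + 46) gives (1,2) = 56.

43 56 57 46 / 50 53 52 47 / 54 49 48 51 / 55 44 45 58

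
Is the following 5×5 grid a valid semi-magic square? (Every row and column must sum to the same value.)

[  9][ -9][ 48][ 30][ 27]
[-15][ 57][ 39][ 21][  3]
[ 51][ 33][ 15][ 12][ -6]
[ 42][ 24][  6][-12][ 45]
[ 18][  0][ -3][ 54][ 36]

Yes

Row 1: 9 + (-9) + 48 + 30 + 27 = 105.
Row 2: -15 + 57 + 39 + 21 + 3 = 105.
Row 3: 51 + 33 + 15 + 12 + (-6) = 105.
Row 4: 42 + 24 + 6 + (-12) + 45 = 105.
Row 5: 18 + 0 + (-3) + 54 + 36 = 105.
Column 1: 9 + (-15) + 51 + 42 + 18 = 105.
Column 2: -9 + 57 + 33 + 24 + 0 = 105.
Column 3: 48 + 39 + 15 + 6 + (-3) = 105.
Column 4: 30 + 21 + 12 + (-12) + 54 = 105.
Column 5: 27 + 3 + (-6) + 45 + 36 = 105.
All lines sum to 105.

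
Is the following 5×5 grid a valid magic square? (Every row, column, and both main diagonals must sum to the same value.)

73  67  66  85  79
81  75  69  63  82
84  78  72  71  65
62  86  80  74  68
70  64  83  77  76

Row 1: 73 + 67 + 66 + 85 + 79 = 370.
Row 2: 81 + 75 + 69 + 63 + 82 = 370.
Row 3: 84 + 78 + 72 + 71 + 65 = 370.
Row 4: 62 + 86 + 80 + 74 + 68 = 370.
Row 5: 70 + 64 + 83 + 77 + 76 = 370.
Column 1: 73 + 81 + 84 + 62 + 70 = 370.
Column 2: 67 + 75 + 78 + 86 + 64 = 370.
Column 3: 66 + 69 + 72 + 80 + 83 = 370.
Column 4: 85 + 63 + 71 + 74 + 77 = 370.
Column 5: 79 + 82 + 65 + 68 + 76 = 370.
Main diagonal: 73 + 75 + 72 + 74 + 76 = 370.
Anti-diagonal: 79 + 63 + 72 + 86 + 70 = 370.
All lines sum to 370.

Yes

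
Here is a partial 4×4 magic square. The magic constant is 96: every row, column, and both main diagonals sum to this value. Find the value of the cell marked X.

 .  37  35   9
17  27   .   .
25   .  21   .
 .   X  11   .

13

Row 1 must total 96; the given cells sum to 81, so (1,1) = 15.
Column 1 must total 96; the given cells sum to 57, so (4,1) = 39.
Column 3: 35 + 21 + 11 + ? = 96, so (2,3) = 29.
Main diagonal must total 96; the given cells sum to 63, so (4,4) = 33.
Anti-diagonal: 9 + 29 + 39 + ? = 96, so (3,2) = 19.
Row 2 must total 96; the given cells sum to 73, so (2,4) = 23.
Row 3 needs 96; the known cells sum to 65, so (3,4) = 31.
The remaining cell in row 4 is (4,2) = 96 − 83 = 13.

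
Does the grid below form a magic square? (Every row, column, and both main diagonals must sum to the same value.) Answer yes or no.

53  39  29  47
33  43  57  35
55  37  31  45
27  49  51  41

Yes

Row 1: 53 + 39 + 29 + 47 = 168.
Row 2: 33 + 43 + 57 + 35 = 168.
Row 3: 55 + 37 + 31 + 45 = 168.
Row 4: 27 + 49 + 51 + 41 = 168.
Column 1: 53 + 33 + 55 + 27 = 168.
Column 2: 39 + 43 + 37 + 49 = 168.
Column 3: 29 + 57 + 31 + 51 = 168.
Column 4: 47 + 35 + 45 + 41 = 168.
Main diagonal: 53 + 43 + 31 + 41 = 168.
Anti-diagonal: 47 + 57 + 37 + 27 = 168.
All lines sum to 168.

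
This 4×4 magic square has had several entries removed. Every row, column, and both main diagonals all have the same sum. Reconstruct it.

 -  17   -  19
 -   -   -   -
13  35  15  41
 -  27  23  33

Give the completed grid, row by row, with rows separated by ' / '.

31 17 37 19 / 39 25 29 11 / 13 35 15 41 / 21 27 23 33

Row 3 is already complete: 13 + 35 + 15 + 41 = 104, so that is the magic constant.
From row 4, 104 − (27 + 23 + 33) gives (4,1) = 21.
Column 2: 17 + 35 + 27 + ? = 104, so (2,2) = 25.
Column 4 must total 104; the given cells sum to 93, so (2,4) = 11.
Main diagonal: 25 + 15 + 33 + ? = 104, so (1,1) = 31.
From anti-diagonal, 104 − (19 + 35 + 21) gives (2,3) = 29.
From row 1, 104 − (31 + 17 + 19) gives (1,3) = 37.
Row 2 must total 104; the given cells sum to 65, so (2,1) = 39.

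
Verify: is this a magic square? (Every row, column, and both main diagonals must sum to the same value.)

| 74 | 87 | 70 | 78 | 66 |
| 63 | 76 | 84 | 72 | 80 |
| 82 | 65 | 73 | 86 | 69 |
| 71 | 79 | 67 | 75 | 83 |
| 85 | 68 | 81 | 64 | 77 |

Yes

Row 1: 74 + 87 + 70 + 78 + 66 = 375.
Row 2: 63 + 76 + 84 + 72 + 80 = 375.
Row 3: 82 + 65 + 73 + 86 + 69 = 375.
Row 4: 71 + 79 + 67 + 75 + 83 = 375.
Row 5: 85 + 68 + 81 + 64 + 77 = 375.
Column 1: 74 + 63 + 82 + 71 + 85 = 375.
Column 2: 87 + 76 + 65 + 79 + 68 = 375.
Column 3: 70 + 84 + 73 + 67 + 81 = 375.
Column 4: 78 + 72 + 86 + 75 + 64 = 375.
Column 5: 66 + 80 + 69 + 83 + 77 = 375.
Main diagonal: 74 + 76 + 73 + 75 + 77 = 375.
Anti-diagonal: 66 + 72 + 73 + 79 + 85 = 375.
All lines sum to 375.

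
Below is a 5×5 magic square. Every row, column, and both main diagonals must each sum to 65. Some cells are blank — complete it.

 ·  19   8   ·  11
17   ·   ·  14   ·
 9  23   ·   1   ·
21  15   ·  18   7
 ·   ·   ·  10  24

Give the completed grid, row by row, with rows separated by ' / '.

5 19 8 22 11 / 17 6 25 14 3 / 9 23 12 1 20 / 21 15 4 18 7 / 13 2 16 10 24

The remaining cell in row 4 is (4,3) = 65 − 61 = 4.
Column 4 needs 65; the known cells sum to 43, so (1,4) = 22.
The remaining cell in row 1 is (1,1) = 65 − 60 = 5.
The remaining cell in column 1 is (5,1) = 65 − 52 = 13.
Anti-diagonal: 11 + 14 + 15 + 13 + ? = 65, so (3,3) = 12.
Row 3: 9 + 23 + 12 + 1 + ? = 65, so (3,5) = 20.
The remaining cell in column 5 is (2,5) = 65 − 62 = 3.
Main diagonal needs 65; the known cells sum to 59, so (2,2) = 6.
Using row 2: 17 + 6 + 14 + 3 + ? → (2,3) = 65 − 40 = 25.
From column 2, 65 − (19 + 6 + 23 + 15) gives (5,2) = 2.
Column 3: 8 + 25 + 12 + 4 + ? = 65, so (5,3) = 16.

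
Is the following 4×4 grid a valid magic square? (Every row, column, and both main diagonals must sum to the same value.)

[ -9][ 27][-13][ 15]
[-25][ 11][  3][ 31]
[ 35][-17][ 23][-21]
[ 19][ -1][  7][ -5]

Yes

Row 1: -9 + 27 + (-13) + 15 = 20.
Row 2: -25 + 11 + 3 + 31 = 20.
Row 3: 35 + (-17) + 23 + (-21) = 20.
Row 4: 19 + (-1) + 7 + (-5) = 20.
Column 1: -9 + (-25) + 35 + 19 = 20.
Column 2: 27 + 11 + (-17) + (-1) = 20.
Column 3: -13 + 3 + 23 + 7 = 20.
Column 4: 15 + 31 + (-21) + (-5) = 20.
Main diagonal: -9 + 11 + 23 + (-5) = 20.
Anti-diagonal: 15 + 3 + (-17) + 19 = 20.
All lines sum to 20.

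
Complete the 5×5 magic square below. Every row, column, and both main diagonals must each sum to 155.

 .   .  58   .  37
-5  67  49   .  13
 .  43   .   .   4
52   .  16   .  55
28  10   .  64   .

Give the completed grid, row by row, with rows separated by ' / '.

19 1 58 40 37 / -5 67 49 31 13 / 61 43 25 22 4 / 52 34 16 -2 55 / 28 10 7 64 46

Row 2 must total 155; the given cells sum to 124, so (2,4) = 31.
Column 5 must total 155; the given cells sum to 109, so (5,5) = 46.
Row 5 must total 155; the given cells sum to 148, so (5,3) = 7.
The remaining cell in column 3 is (3,3) = 155 − 130 = 25.
From anti-diagonal, 155 − (37 + 31 + 25 + 28) gives (4,2) = 34.
Using row 4: 52 + 34 + 16 + 55 + ? → (4,4) = 155 − 157 = -2.
Column 2: 67 + 43 + 34 + 10 + ? = 155, so (1,2) = 1.
Main diagonal must total 155; the given cells sum to 136, so (1,1) = 19.
Row 1 needs 155; the known cells sum to 115, so (1,4) = 40.
From column 1, 155 − (19 + (-5) + 52 + 28) gives (3,1) = 61.
From column 4, 155 − (40 + 31 + (-2) + 64) gives (3,4) = 22.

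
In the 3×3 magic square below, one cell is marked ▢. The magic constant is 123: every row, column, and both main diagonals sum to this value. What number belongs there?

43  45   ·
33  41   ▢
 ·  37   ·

49

The remaining cell in row 1 is (1,3) = 123 − 88 = 35.
The remaining cell in row 2 is (2,3) = 123 − 74 = 49.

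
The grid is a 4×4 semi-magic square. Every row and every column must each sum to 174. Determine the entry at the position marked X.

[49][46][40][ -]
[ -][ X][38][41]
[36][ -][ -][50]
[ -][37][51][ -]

48

Using row 1: 49 + 46 + 40 + ? → (1,4) = 174 − 135 = 39.
Column 3 must total 174; the given cells sum to 129, so (3,3) = 45.
From column 4, 174 − (39 + 41 + 50) gives (4,4) = 44.
From row 3, 174 − (36 + 45 + 50) gives (3,2) = 43.
Row 4 must total 174; the given cells sum to 132, so (4,1) = 42.
Using column 1: 49 + 36 + 42 + ? → (2,1) = 174 − 127 = 47.
Using column 2: 46 + 43 + 37 + ? → (2,2) = 174 − 126 = 48.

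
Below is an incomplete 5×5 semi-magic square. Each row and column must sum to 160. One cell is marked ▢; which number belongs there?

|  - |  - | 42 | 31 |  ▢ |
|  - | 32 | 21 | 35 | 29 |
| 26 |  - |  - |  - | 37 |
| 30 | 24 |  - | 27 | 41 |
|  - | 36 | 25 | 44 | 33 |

The remaining cell in row 2 is (2,1) = 160 − 117 = 43.
Using row 4: 30 + 24 + 27 + 41 + ? → (4,3) = 160 − 122 = 38.
Row 5 needs 160; the known cells sum to 138, so (5,1) = 22.
Column 1: 43 + 26 + 30 + 22 + ? = 160, so (1,1) = 39.
Using column 3: 42 + 21 + 38 + 25 + ? → (3,3) = 160 − 126 = 34.
Using column 4: 31 + 35 + 27 + 44 + ? → (3,4) = 160 − 137 = 23.
From column 5, 160 − (29 + 37 + 41 + 33) gives (1,5) = 20.

20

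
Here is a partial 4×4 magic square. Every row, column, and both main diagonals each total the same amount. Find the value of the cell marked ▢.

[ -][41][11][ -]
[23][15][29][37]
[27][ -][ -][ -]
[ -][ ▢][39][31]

Row 2 is complete and sums to 104; that is the magic constant.
Column 3: 11 + 29 + 39 + ? = 104, so (3,3) = 25.
Using main diagonal: 15 + 25 + 31 + ? → (1,1) = 104 − 71 = 33.
From row 1, 104 − (33 + 41 + 11) gives (1,4) = 19.
The remaining cell in column 1 is (4,1) = 104 − 83 = 21.
Column 4 needs 104; the known cells sum to 87, so (3,4) = 17.
Anti-diagonal must total 104; the given cells sum to 69, so (3,2) = 35.
Using row 4: 21 + 39 + 31 + ? → (4,2) = 104 − 91 = 13.

13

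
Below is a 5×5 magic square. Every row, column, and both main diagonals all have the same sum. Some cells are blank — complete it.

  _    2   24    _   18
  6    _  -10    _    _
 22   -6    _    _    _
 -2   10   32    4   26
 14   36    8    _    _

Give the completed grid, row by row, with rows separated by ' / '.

Row 4 is already complete: -2 + 10 + 32 + 4 + 26 = 70, so that is the magic constant.
The remaining cell in column 1 is (1,1) = 70 − 40 = 30.
From column 2, 70 − (2 + (-6) + 10 + 36) gives (2,2) = 28.
Column 3 needs 70; the known cells sum to 54, so (3,3) = 16.
From main diagonal, 70 − (30 + 28 + 16 + 4) gives (5,5) = -8.
The remaining cell in anti-diagonal is (2,4) = 70 − 58 = 12.
Using row 1: 30 + 2 + 24 + 18 + ? → (1,4) = 70 − 74 = -4.
Row 2: 6 + 28 + (-10) + 12 + ? = 70, so (2,5) = 34.
From row 5, 70 − (14 + 36 + 8 + (-8)) gives (5,4) = 20.
Column 4 needs 70; the known cells sum to 32, so (3,4) = 38.
From column 5, 70 − (18 + 34 + 26 + (-8)) gives (3,5) = 0.

30 2 24 -4 18 / 6 28 -10 12 34 / 22 -6 16 38 0 / -2 10 32 4 26 / 14 36 8 20 -8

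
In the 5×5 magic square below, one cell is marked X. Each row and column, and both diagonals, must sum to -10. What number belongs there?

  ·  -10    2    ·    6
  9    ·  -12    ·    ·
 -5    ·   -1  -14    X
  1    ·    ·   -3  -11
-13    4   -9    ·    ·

Column 1 needs -10; the known cells sum to -8, so (1,1) = -2.
The remaining cell in column 3 is (4,3) = -10 − (-20) = 10.
The remaining cell in row 1 is (1,4) = -10 − (-4) = -6.
Using row 4: 1 + 10 + (-3) + (-11) + ? → (4,2) = -10 − (-3) = -7.
Anti-diagonal: 6 + (-1) + (-7) + (-13) + ? = -10, so (2,4) = 5.
Using column 4: -6 + 5 + (-14) + (-3) + ? → (5,4) = -10 − (-18) = 8.
The remaining cell in row 5 is (5,5) = -10 − (-10) = 0.
From main diagonal, -10 − (-2 + (-1) + (-3) + 0) gives (2,2) = -4.
From row 2, -10 − (9 + (-4) + (-12) + 5) gives (2,5) = -8.
Column 2 needs -10; the known cells sum to -17, so (3,2) = 7.
Column 5 needs -10; the known cells sum to -13, so (3,5) = 3.

3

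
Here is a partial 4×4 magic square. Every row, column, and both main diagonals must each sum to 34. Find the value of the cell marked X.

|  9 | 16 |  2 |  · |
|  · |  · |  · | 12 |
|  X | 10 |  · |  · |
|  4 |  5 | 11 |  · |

15

Row 1: 9 + 16 + 2 + ? = 34, so (1,4) = 7.
Using row 4: 4 + 5 + 11 + ? → (4,4) = 34 − 20 = 14.
Column 2 needs 34; the known cells sum to 31, so (2,2) = 3.
From column 4, 34 − (7 + 12 + 14) gives (3,4) = 1.
Main diagonal: 9 + 3 + 14 + ? = 34, so (3,3) = 8.
Anti-diagonal: 7 + 10 + 4 + ? = 34, so (2,3) = 13.
Row 2 must total 34; the given cells sum to 28, so (2,1) = 6.
Using row 3: 10 + 8 + 1 + ? → (3,1) = 34 − 19 = 15.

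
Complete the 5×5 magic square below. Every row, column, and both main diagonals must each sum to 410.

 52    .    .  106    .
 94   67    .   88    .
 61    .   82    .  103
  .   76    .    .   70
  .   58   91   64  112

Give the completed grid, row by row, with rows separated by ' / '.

52 100 73 106 79 / 94 67 115 88 46 / 61 109 82 55 103 / 118 76 49 97 70 / 85 58 91 64 112

Row 5 needs 410; the known cells sum to 325, so (5,1) = 85.
From column 1, 410 − (52 + 94 + 61 + 85) gives (4,1) = 118.
The remaining cell in main diagonal is (4,4) = 410 − 313 = 97.
Anti-diagonal must total 410; the given cells sum to 331, so (1,5) = 79.
From row 4, 410 − (118 + 76 + 97 + 70) gives (4,3) = 49.
From column 4, 410 − (106 + 88 + 97 + 64) gives (3,4) = 55.
Column 5 needs 410; the known cells sum to 364, so (2,5) = 46.
From row 2, 410 − (94 + 67 + 88 + 46) gives (2,3) = 115.
Row 3: 61 + 82 + 55 + 103 + ? = 410, so (3,2) = 109.
From column 2, 410 − (67 + 109 + 76 + 58) gives (1,2) = 100.
Using column 3: 115 + 82 + 49 + 91 + ? → (1,3) = 410 − 337 = 73.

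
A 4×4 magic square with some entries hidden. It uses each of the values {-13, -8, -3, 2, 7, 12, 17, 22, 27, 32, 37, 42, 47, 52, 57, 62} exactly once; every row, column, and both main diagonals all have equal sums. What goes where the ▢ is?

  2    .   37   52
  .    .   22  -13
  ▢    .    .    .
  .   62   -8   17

12

The 16 entries sum to 392, so each line sums to 392/4 = 98.
From row 1, 98 − (2 + 37 + 52) gives (1,2) = 7.
From row 4, 98 − (62 + (-8) + 17) gives (4,1) = 27.
Column 3 needs 98; the known cells sum to 51, so (3,3) = 47.
Using column 4: 52 + (-13) + 17 + ? → (3,4) = 98 − 56 = 42.
Main diagonal needs 98; the known cells sum to 66, so (2,2) = 32.
The remaining cell in anti-diagonal is (3,2) = 98 − 101 = -3.
From row 2, 98 − (32 + 22 + (-13)) gives (2,1) = 57.
Using row 3: -3 + 47 + 42 + ? → (3,1) = 98 − 86 = 12.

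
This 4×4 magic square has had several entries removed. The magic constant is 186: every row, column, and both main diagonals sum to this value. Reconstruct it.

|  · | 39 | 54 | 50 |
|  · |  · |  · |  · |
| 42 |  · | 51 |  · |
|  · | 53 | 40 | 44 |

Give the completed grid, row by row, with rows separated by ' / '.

43 39 54 50 / 52 48 41 45 / 42 46 51 47 / 49 53 40 44

Row 1: 39 + 54 + 50 + ? = 186, so (1,1) = 43.
The remaining cell in row 4 is (4,1) = 186 − 137 = 49.
The remaining cell in column 1 is (2,1) = 186 − 134 = 52.
From column 3, 186 − (54 + 51 + 40) gives (2,3) = 41.
Main diagonal: 43 + 51 + 44 + ? = 186, so (2,2) = 48.
Anti-diagonal: 50 + 41 + 49 + ? = 186, so (3,2) = 46.
Row 2: 52 + 48 + 41 + ? = 186, so (2,4) = 45.
Row 3 must total 186; the given cells sum to 139, so (3,4) = 47.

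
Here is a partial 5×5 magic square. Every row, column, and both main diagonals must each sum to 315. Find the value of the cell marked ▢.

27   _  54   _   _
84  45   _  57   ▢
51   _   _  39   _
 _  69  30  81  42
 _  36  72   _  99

33

Row 4 must total 315; the given cells sum to 222, so (4,1) = 93.
Column 1 must total 315; the given cells sum to 255, so (5,1) = 60.
Main diagonal must total 315; the given cells sum to 252, so (3,3) = 63.
Using anti-diagonal: 57 + 63 + 69 + 60 + ? → (1,5) = 315 − 249 = 66.
Row 5 must total 315; the given cells sum to 267, so (5,4) = 48.
Using column 3: 54 + 63 + 30 + 72 + ? → (2,3) = 315 − 219 = 96.
From column 4, 315 − (57 + 39 + 81 + 48) gives (1,4) = 90.
Using row 1: 27 + 54 + 90 + 66 + ? → (1,2) = 315 − 237 = 78.
Using row 2: 84 + 45 + 96 + 57 + ? → (2,5) = 315 − 282 = 33.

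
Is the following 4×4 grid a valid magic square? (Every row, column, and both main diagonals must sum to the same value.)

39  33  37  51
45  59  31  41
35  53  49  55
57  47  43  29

Row 1: 39 + 33 + 37 + 51 = 160.
Row 2: 45 + 59 + 31 + 41 = 176.
Row 3: 35 + 53 + 49 + 55 = 192.
Row 4: 57 + 47 + 43 + 29 = 176.
Column 1: 39 + 45 + 35 + 57 = 176.
Column 2: 33 + 59 + 53 + 47 = 192.
Column 3: 37 + 31 + 49 + 43 = 160.
Column 4: 51 + 41 + 55 + 29 = 176.
Main diagonal: 39 + 59 + 49 + 29 = 176.
Anti-diagonal: 51 + 31 + 53 + 57 = 192.

No — row 4 sums to 176 but row 3 sums to 192.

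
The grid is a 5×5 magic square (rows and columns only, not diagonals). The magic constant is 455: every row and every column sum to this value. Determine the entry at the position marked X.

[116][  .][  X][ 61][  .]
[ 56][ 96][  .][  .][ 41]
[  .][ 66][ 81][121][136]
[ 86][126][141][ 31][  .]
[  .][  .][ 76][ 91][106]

Row 3 must total 455; the given cells sum to 404, so (3,1) = 51.
Row 4: 86 + 126 + 141 + 31 + ? = 455, so (4,5) = 71.
Using column 1: 116 + 56 + 51 + 86 + ? → (5,1) = 455 − 309 = 146.
Column 4: 61 + 121 + 31 + 91 + ? = 455, so (2,4) = 151.
Column 5: 41 + 136 + 71 + 106 + ? = 455, so (1,5) = 101.
From row 2, 455 − (56 + 96 + 151 + 41) gives (2,3) = 111.
Row 5 needs 455; the known cells sum to 419, so (5,2) = 36.
From column 2, 455 − (96 + 66 + 126 + 36) gives (1,2) = 131.
The remaining cell in column 3 is (1,3) = 455 − 409 = 46.

46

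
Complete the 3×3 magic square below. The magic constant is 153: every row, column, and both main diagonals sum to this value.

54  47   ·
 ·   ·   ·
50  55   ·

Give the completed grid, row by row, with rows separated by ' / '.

54 47 52 / 49 51 53 / 50 55 48

Row 1 needs 153; the known cells sum to 101, so (1,3) = 52.
The remaining cell in row 3 is (3,3) = 153 − 105 = 48.
Using column 1: 54 + 50 + ? → (2,1) = 153 − 104 = 49.
From column 2, 153 − (47 + 55) gives (2,2) = 51.
Column 3 must total 153; the given cells sum to 100, so (2,3) = 53.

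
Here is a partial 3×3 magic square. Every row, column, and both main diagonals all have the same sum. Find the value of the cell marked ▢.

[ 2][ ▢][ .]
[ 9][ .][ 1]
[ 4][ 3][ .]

Column 1 is complete and sums to 15; that is the magic constant.
From row 2, 15 − (9 + 1) gives (2,2) = 5.
The remaining cell in row 3 is (3,3) = 15 − 7 = 8.
Column 2 needs 15; the known cells sum to 8, so (1,2) = 7.

7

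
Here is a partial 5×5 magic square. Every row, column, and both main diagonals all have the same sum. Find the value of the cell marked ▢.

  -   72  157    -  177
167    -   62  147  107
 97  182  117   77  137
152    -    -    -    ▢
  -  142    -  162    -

Row 3 is complete and sums to 610; that is the magic constant.
Row 2: 167 + 62 + 147 + 107 + ? = 610, so (2,2) = 127.
Column 2 needs 610; the known cells sum to 523, so (4,2) = 87.
Using anti-diagonal: 177 + 147 + 117 + 87 + ? → (5,1) = 610 − 528 = 82.
Using column 1: 167 + 97 + 152 + 82 + ? → (1,1) = 610 − 498 = 112.
From row 1, 610 − (112 + 72 + 157 + 177) gives (1,4) = 92.
The remaining cell in column 4 is (4,4) = 610 − 478 = 132.
From main diagonal, 610 − (112 + 127 + 117 + 132) gives (5,5) = 122.
Row 5: 82 + 142 + 162 + 122 + ? = 610, so (5,3) = 102.
Column 3 must total 610; the given cells sum to 438, so (4,3) = 172.
Column 5: 177 + 107 + 137 + 122 + ? = 610, so (4,5) = 67.

67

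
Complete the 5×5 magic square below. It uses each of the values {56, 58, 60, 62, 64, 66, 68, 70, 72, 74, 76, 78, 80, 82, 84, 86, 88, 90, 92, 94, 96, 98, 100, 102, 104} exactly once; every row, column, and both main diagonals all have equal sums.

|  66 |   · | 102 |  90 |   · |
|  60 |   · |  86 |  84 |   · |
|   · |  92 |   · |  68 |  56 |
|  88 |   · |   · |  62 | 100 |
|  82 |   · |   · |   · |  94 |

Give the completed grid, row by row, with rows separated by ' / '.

The 25 entries sum to 2000, so each line sums to 2000/5 = 400.
Column 1 needs 400; the known cells sum to 296, so (3,1) = 104.
Column 4 needs 400; the known cells sum to 304, so (5,4) = 96.
Row 3 must total 400; the given cells sum to 320, so (3,3) = 80.
Main diagonal needs 400; the known cells sum to 302, so (2,2) = 98.
Using row 2: 60 + 98 + 86 + 84 + ? → (2,5) = 400 − 328 = 72.
From column 5, 400 − (72 + 56 + 100 + 94) gives (1,5) = 78.
From anti-diagonal, 400 − (78 + 84 + 80 + 82) gives (4,2) = 76.
From row 1, 400 − (66 + 102 + 90 + 78) gives (1,2) = 64.
Row 4: 88 + 76 + 62 + 100 + ? = 400, so (4,3) = 74.
Using column 2: 64 + 98 + 92 + 76 + ? → (5,2) = 400 − 330 = 70.
Column 3 needs 400; the known cells sum to 342, so (5,3) = 58.

66 64 102 90 78 / 60 98 86 84 72 / 104 92 80 68 56 / 88 76 74 62 100 / 82 70 58 96 94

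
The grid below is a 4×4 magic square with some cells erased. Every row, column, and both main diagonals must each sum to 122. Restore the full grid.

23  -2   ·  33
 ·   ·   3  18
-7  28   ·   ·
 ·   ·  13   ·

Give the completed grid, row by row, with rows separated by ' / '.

From row 1, 122 − (23 + (-2) + 33) gives (1,3) = 68.
Column 3: 68 + 3 + 13 + ? = 122, so (3,3) = 38.
Anti-diagonal must total 122; the given cells sum to 64, so (4,1) = 58.
Row 3 needs 122; the known cells sum to 59, so (3,4) = 63.
Column 1 must total 122; the given cells sum to 74, so (2,1) = 48.
Column 4 must total 122; the given cells sum to 114, so (4,4) = 8.
The remaining cell in main diagonal is (2,2) = 122 − 69 = 53.
Row 4 must total 122; the given cells sum to 79, so (4,2) = 43.

23 -2 68 33 / 48 53 3 18 / -7 28 38 63 / 58 43 13 8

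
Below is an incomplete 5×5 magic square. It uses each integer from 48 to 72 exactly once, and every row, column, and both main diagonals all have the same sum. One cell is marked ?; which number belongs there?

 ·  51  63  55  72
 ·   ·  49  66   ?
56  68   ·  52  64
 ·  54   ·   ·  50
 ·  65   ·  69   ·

The entries are 48 through 72, which sum to 1500, so each line sums to 1500/5 = 300.
Row 1: 51 + 63 + 55 + 72 + ? = 300, so (1,1) = 59.
Row 3 needs 300; the known cells sum to 240, so (3,3) = 60.
Column 2 must total 300; the given cells sum to 238, so (2,2) = 62.
Column 4 needs 300; the known cells sum to 242, so (4,4) = 58.
Main diagonal needs 300; the known cells sum to 239, so (5,5) = 61.
Anti-diagonal must total 300; the given cells sum to 252, so (5,1) = 48.
Using row 5: 48 + 65 + 69 + 61 + ? → (5,3) = 300 − 243 = 57.
The remaining cell in column 3 is (4,3) = 300 − 229 = 71.
Using column 5: 72 + 64 + 50 + 61 + ? → (2,5) = 300 − 247 = 53.

53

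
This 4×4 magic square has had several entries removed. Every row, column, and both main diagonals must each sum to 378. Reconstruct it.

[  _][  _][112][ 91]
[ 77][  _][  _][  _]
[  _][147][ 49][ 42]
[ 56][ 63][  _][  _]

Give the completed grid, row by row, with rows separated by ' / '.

105 70 112 91 / 77 98 84 119 / 140 147 49 42 / 56 63 133 126

Row 3 needs 378; the known cells sum to 238, so (3,1) = 140.
Column 1 needs 378; the known cells sum to 273, so (1,1) = 105.
Anti-diagonal: 91 + 147 + 56 + ? = 378, so (2,3) = 84.
Row 1 needs 378; the known cells sum to 308, so (1,2) = 70.
From column 2, 378 − (70 + 147 + 63) gives (2,2) = 98.
The remaining cell in column 3 is (4,3) = 378 − 245 = 133.
Using main diagonal: 105 + 98 + 49 + ? → (4,4) = 378 − 252 = 126.
Using row 2: 77 + 98 + 84 + ? → (2,4) = 378 − 259 = 119.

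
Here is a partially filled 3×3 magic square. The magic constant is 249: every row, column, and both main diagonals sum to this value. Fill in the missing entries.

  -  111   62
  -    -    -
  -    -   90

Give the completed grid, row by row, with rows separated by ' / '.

The remaining cell in row 1 is (1,1) = 249 − 173 = 76.
The remaining cell in column 3 is (2,3) = 249 − 152 = 97.
From main diagonal, 249 − (76 + 90) gives (2,2) = 83.
Anti-diagonal must total 249; the given cells sum to 145, so (3,1) = 104.
Row 2: 83 + 97 + ? = 249, so (2,1) = 69.
Row 3 must total 249; the given cells sum to 194, so (3,2) = 55.

76 111 62 / 69 83 97 / 104 55 90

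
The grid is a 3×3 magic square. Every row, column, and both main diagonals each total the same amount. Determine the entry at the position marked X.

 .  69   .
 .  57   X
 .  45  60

63

Column 2 is complete and sums to 171; that is the magic constant.
From row 3, 171 − (45 + 60) gives (3,1) = 66.
From main diagonal, 171 − (57 + 60) gives (1,1) = 54.
The remaining cell in anti-diagonal is (1,3) = 171 − 123 = 48.
From column 1, 171 − (54 + 66) gives (2,1) = 51.
From column 3, 171 − (48 + 60) gives (2,3) = 63.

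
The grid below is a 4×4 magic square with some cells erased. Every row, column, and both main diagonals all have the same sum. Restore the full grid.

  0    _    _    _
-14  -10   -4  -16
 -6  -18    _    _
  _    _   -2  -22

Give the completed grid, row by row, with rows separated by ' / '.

Row 2 is already complete: -14 + -10 + -4 + -16 = -44, so that is the magic constant.
Column 1 needs -44; the known cells sum to -20, so (4,1) = -24.
Using main diagonal: 0 + (-10) + (-22) + ? → (3,3) = -44 − (-32) = -12.
Anti-diagonal must total -44; the given cells sum to -46, so (1,4) = 2.
Using row 3: -6 + (-18) + (-12) + ? → (3,4) = -44 − (-36) = -8.
The remaining cell in row 4 is (4,2) = -44 − (-48) = 4.
The remaining cell in column 2 is (1,2) = -44 − (-24) = -20.
Using column 3: -4 + (-12) + (-2) + ? → (1,3) = -44 − (-18) = -26.

0 -20 -26 2 / -14 -10 -4 -16 / -6 -18 -12 -8 / -24 4 -2 -22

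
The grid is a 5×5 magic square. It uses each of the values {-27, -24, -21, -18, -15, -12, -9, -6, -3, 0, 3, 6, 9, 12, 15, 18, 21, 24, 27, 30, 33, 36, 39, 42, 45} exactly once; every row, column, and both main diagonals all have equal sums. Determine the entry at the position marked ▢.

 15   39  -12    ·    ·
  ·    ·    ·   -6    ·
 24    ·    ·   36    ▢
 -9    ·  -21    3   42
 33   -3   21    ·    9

0

The 25 entries sum to 225, so each line sums to 225/5 = 45.
Row 4: -9 + (-21) + 3 + 42 + ? = 45, so (4,2) = 30.
Row 5 needs 45; the known cells sum to 60, so (5,4) = -15.
Column 1 needs 45; the known cells sum to 63, so (2,1) = -18.
Column 4 must total 45; the given cells sum to 18, so (1,4) = 27.
Row 1: 15 + 39 + (-12) + 27 + ? = 45, so (1,5) = -24.
Using anti-diagonal: -24 + (-6) + 30 + 33 + ? → (3,3) = 45 − 33 = 12.
The remaining cell in column 3 is (2,3) = 45 − 0 = 45.
Main diagonal needs 45; the known cells sum to 39, so (2,2) = 6.
Using row 2: -18 + 6 + 45 + (-6) + ? → (2,5) = 45 − 27 = 18.
Column 2: 39 + 6 + 30 + (-3) + ? = 45, so (3,2) = -27.
Column 5: -24 + 18 + 42 + 9 + ? = 45, so (3,5) = 0.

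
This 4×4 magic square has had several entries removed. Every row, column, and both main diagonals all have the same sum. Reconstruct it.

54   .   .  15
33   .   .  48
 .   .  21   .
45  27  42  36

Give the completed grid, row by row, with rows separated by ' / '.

Row 4 is already complete: 45 + 27 + 42 + 36 = 150, so that is the magic constant.
Using column 1: 54 + 33 + 45 + ? → (3,1) = 150 − 132 = 18.
From column 4, 150 − (15 + 48 + 36) gives (3,4) = 51.
Using main diagonal: 54 + 21 + 36 + ? → (2,2) = 150 − 111 = 39.
Row 2 needs 150; the known cells sum to 120, so (2,3) = 30.
Row 3 must total 150; the given cells sum to 90, so (3,2) = 60.
Column 2 needs 150; the known cells sum to 126, so (1,2) = 24.
Column 3 must total 150; the given cells sum to 93, so (1,3) = 57.

54 24 57 15 / 33 39 30 48 / 18 60 21 51 / 45 27 42 36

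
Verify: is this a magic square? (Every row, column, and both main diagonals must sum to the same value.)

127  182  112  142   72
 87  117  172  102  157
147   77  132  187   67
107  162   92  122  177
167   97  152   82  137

No — row 5 sums to 635 but row 4 sums to 660.

Row 1: 127 + 182 + 112 + 142 + 72 = 635.
Row 2: 87 + 117 + 172 + 102 + 157 = 635.
Row 3: 147 + 77 + 132 + 187 + 67 = 610.
Row 4: 107 + 162 + 92 + 122 + 177 = 660.
Row 5: 167 + 97 + 152 + 82 + 137 = 635.
Column 1: 127 + 87 + 147 + 107 + 167 = 635.
Column 2: 182 + 117 + 77 + 162 + 97 = 635.
Column 3: 112 + 172 + 132 + 92 + 152 = 660.
Column 4: 142 + 102 + 187 + 122 + 82 = 635.
Column 5: 72 + 157 + 67 + 177 + 137 = 610.
Main diagonal: 127 + 117 + 132 + 122 + 137 = 635.
Anti-diagonal: 72 + 102 + 132 + 162 + 167 = 635.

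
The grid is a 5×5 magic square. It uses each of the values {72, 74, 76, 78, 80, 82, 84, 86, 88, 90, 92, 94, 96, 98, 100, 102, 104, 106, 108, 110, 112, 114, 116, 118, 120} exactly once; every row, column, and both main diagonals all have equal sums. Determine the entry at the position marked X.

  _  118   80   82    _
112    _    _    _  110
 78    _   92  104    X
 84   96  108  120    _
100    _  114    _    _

The 25 entries sum to 2400, so each line sums to 2400/5 = 480.
Row 4 must total 480; the given cells sum to 408, so (4,5) = 72.
From column 1, 480 − (112 + 78 + 84 + 100) gives (1,1) = 106.
Column 3: 80 + 92 + 108 + 114 + ? = 480, so (2,3) = 86.
Using row 1: 106 + 118 + 80 + 82 + ? → (1,5) = 480 − 386 = 94.
The remaining cell in anti-diagonal is (2,4) = 480 − 382 = 98.
Row 2 must total 480; the given cells sum to 406, so (2,2) = 74.
Column 4 must total 480; the given cells sum to 404, so (5,4) = 76.
The remaining cell in main diagonal is (5,5) = 480 − 392 = 88.
Row 5 needs 480; the known cells sum to 378, so (5,2) = 102.
The remaining cell in column 2 is (3,2) = 480 − 390 = 90.
The remaining cell in column 5 is (3,5) = 480 − 364 = 116.

116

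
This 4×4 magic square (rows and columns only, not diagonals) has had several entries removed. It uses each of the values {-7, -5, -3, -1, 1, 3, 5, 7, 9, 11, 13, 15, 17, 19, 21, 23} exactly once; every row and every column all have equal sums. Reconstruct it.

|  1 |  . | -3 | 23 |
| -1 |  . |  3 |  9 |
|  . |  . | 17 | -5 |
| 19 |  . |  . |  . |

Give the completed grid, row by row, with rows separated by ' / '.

The 16 entries sum to 128, so each line sums to 128/4 = 32.
Row 1: 1 + (-3) + 23 + ? = 32, so (1,2) = 11.
Row 2: -1 + 3 + 9 + ? = 32, so (2,2) = 21.
Column 1 must total 32; the given cells sum to 19, so (3,1) = 13.
Using column 3: -3 + 3 + 17 + ? → (4,3) = 32 − 17 = 15.
The remaining cell in column 4 is (4,4) = 32 − 27 = 5.
Row 3: 13 + 17 + (-5) + ? = 32, so (3,2) = 7.
Row 4 needs 32; the known cells sum to 39, so (4,2) = -7.

1 11 -3 23 / -1 21 3 9 / 13 7 17 -5 / 19 -7 15 5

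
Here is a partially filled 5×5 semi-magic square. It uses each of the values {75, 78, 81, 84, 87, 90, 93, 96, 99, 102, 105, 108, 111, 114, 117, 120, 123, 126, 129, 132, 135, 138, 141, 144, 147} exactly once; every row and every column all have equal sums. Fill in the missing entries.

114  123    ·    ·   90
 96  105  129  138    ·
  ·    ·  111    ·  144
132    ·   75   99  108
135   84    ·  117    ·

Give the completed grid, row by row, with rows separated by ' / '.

The 25 entries sum to 2775, so each line sums to 2775/5 = 555.
Using row 2: 96 + 105 + 129 + 138 + ? → (2,5) = 555 − 468 = 87.
Using row 4: 132 + 75 + 99 + 108 + ? → (4,2) = 555 − 414 = 141.
Column 1 needs 555; the known cells sum to 477, so (3,1) = 78.
Using column 2: 123 + 105 + 141 + 84 + ? → (3,2) = 555 − 453 = 102.
From column 5, 555 − (90 + 87 + 144 + 108) gives (5,5) = 126.
From row 3, 555 − (78 + 102 + 111 + 144) gives (3,4) = 120.
Using row 5: 135 + 84 + 117 + 126 + ? → (5,3) = 555 − 462 = 93.
From column 3, 555 − (129 + 111 + 75 + 93) gives (1,3) = 147.
Column 4: 138 + 120 + 99 + 117 + ? = 555, so (1,4) = 81.

114 123 147 81 90 / 96 105 129 138 87 / 78 102 111 120 144 / 132 141 75 99 108 / 135 84 93 117 126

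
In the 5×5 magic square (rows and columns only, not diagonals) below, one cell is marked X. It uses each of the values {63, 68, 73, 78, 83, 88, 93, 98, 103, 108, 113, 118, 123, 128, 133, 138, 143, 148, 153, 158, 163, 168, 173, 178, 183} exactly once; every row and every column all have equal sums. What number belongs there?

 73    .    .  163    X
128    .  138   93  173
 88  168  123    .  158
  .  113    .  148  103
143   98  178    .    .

118

The 25 entries sum to 3075, so each line sums to 3075/5 = 615.
Using row 2: 128 + 138 + 93 + 173 + ? → (2,2) = 615 − 532 = 83.
Row 3 needs 615; the known cells sum to 537, so (3,4) = 78.
The remaining cell in column 1 is (4,1) = 615 − 432 = 183.
Using column 2: 83 + 168 + 113 + 98 + ? → (1,2) = 615 − 462 = 153.
Using column 4: 163 + 93 + 78 + 148 + ? → (5,4) = 615 − 482 = 133.
From row 4, 615 − (183 + 113 + 148 + 103) gives (4,3) = 68.
Row 5 needs 615; the known cells sum to 552, so (5,5) = 63.
Column 3: 138 + 123 + 68 + 178 + ? = 615, so (1,3) = 108.
Column 5 needs 615; the known cells sum to 497, so (1,5) = 118.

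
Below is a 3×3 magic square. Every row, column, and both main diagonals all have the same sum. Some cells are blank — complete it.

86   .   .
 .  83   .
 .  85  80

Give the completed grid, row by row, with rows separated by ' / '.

86 81 82 / 79 83 87 / 84 85 80

Main diagonal is already complete: 86 + 83 + 80 = 249, so that is the magic constant.
From row 3, 249 − (85 + 80) gives (3,1) = 84.
The remaining cell in column 1 is (2,1) = 249 − 170 = 79.
Column 2: 83 + 85 + ? = 249, so (1,2) = 81.
Using anti-diagonal: 83 + 84 + ? → (1,3) = 249 − 167 = 82.
The remaining cell in row 2 is (2,3) = 249 − 162 = 87.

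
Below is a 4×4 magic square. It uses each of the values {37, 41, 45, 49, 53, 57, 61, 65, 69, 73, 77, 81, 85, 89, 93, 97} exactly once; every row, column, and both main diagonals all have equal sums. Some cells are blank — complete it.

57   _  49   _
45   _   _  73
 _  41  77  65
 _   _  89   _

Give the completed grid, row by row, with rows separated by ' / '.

The 16 entries sum to 1072, so each line sums to 1072/4 = 268.
Row 3: 41 + 77 + 65 + ? = 268, so (3,1) = 85.
Using column 1: 57 + 45 + 85 + ? → (4,1) = 268 − 187 = 81.
Column 3 needs 268; the known cells sum to 215, so (2,3) = 53.
Anti-diagonal: 53 + 41 + 81 + ? = 268, so (1,4) = 93.
Using row 1: 57 + 49 + 93 + ? → (1,2) = 268 − 199 = 69.
The remaining cell in row 2 is (2,2) = 268 − 171 = 97.
Column 2 must total 268; the given cells sum to 207, so (4,2) = 61.
From column 4, 268 − (93 + 73 + 65) gives (4,4) = 37.

57 69 49 93 / 45 97 53 73 / 85 41 77 65 / 81 61 89 37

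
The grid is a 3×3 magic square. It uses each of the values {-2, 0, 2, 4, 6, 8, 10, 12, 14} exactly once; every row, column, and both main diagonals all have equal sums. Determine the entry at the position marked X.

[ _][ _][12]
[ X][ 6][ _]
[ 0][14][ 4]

The 9 entries sum to 54, so each line sums to 54/3 = 18.
Column 2 needs 18; the known cells sum to 20, so (1,2) = -2.
The remaining cell in column 3 is (2,3) = 18 − 16 = 2.
Main diagonal must total 18; the given cells sum to 10, so (1,1) = 8.
Row 2 needs 18; the known cells sum to 8, so (2,1) = 10.

10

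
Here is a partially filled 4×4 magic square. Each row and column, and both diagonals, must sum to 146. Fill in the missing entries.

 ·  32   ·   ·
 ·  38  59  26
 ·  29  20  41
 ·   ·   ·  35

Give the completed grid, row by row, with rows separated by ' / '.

53 32 17 44 / 23 38 59 26 / 56 29 20 41 / 14 47 50 35

Row 2 must total 146; the given cells sum to 123, so (2,1) = 23.
Row 3 must total 146; the given cells sum to 90, so (3,1) = 56.
From column 2, 146 − (32 + 38 + 29) gives (4,2) = 47.
Column 4: 26 + 41 + 35 + ? = 146, so (1,4) = 44.
Using main diagonal: 38 + 20 + 35 + ? → (1,1) = 146 − 93 = 53.
From anti-diagonal, 146 − (44 + 59 + 29) gives (4,1) = 14.
The remaining cell in row 1 is (1,3) = 146 − 129 = 17.
Row 4: 14 + 47 + 35 + ? = 146, so (4,3) = 50.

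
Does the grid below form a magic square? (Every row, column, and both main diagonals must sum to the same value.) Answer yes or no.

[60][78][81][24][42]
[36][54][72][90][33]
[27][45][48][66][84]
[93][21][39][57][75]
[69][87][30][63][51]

No — column 5 sums to 285 but anti-diagonal sums to 270.

Row 1: 60 + 78 + 81 + 24 + 42 = 285.
Row 2: 36 + 54 + 72 + 90 + 33 = 285.
Row 3: 27 + 45 + 48 + 66 + 84 = 270.
Row 4: 93 + 21 + 39 + 57 + 75 = 285.
Row 5: 69 + 87 + 30 + 63 + 51 = 300.
Column 1: 60 + 36 + 27 + 93 + 69 = 285.
Column 2: 78 + 54 + 45 + 21 + 87 = 285.
Column 3: 81 + 72 + 48 + 39 + 30 = 270.
Column 4: 24 + 90 + 66 + 57 + 63 = 300.
Column 5: 42 + 33 + 84 + 75 + 51 = 285.
Main diagonal: 60 + 54 + 48 + 57 + 51 = 270.
Anti-diagonal: 42 + 90 + 48 + 21 + 69 = 270.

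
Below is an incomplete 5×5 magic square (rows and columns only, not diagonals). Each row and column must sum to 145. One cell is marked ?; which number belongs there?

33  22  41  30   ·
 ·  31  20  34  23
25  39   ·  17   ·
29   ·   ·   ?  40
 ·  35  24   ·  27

From row 1, 145 − (33 + 22 + 41 + 30) gives (1,5) = 19.
Row 2: 31 + 20 + 34 + 23 + ? = 145, so (2,1) = 37.
The remaining cell in column 1 is (5,1) = 145 − 124 = 21.
Using column 2: 22 + 31 + 39 + 35 + ? → (4,2) = 145 − 127 = 18.
Column 5 needs 145; the known cells sum to 109, so (3,5) = 36.
From row 3, 145 − (25 + 39 + 17 + 36) gives (3,3) = 28.
Row 5 needs 145; the known cells sum to 107, so (5,4) = 38.
From column 3, 145 − (41 + 20 + 28 + 24) gives (4,3) = 32.
Column 4 must total 145; the given cells sum to 119, so (4,4) = 26.

26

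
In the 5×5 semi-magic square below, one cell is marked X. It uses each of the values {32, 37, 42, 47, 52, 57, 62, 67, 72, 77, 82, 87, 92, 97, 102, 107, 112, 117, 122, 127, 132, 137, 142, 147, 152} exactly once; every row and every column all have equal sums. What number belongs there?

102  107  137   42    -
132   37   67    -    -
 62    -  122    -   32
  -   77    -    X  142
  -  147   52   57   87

112

The 25 entries sum to 2300, so each line sums to 2300/5 = 460.
The remaining cell in row 1 is (1,5) = 460 − 388 = 72.
Row 5 must total 460; the given cells sum to 343, so (5,1) = 117.
The remaining cell in column 1 is (4,1) = 460 − 413 = 47.
Column 2: 107 + 37 + 77 + 147 + ? = 460, so (3,2) = 92.
The remaining cell in column 3 is (4,3) = 460 − 378 = 82.
Using column 5: 72 + 32 + 142 + 87 + ? → (2,5) = 460 − 333 = 127.
From row 2, 460 − (132 + 37 + 67 + 127) gives (2,4) = 97.
Row 3 needs 460; the known cells sum to 308, so (3,4) = 152.
From row 4, 460 − (47 + 77 + 82 + 142) gives (4,4) = 112.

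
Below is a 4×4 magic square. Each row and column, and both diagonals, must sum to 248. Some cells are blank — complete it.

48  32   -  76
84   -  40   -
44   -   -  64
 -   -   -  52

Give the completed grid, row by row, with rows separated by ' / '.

48 32 92 76 / 84 68 40 56 / 44 60 80 64 / 72 88 36 52

From row 1, 248 − (48 + 32 + 76) gives (1,3) = 92.
The remaining cell in column 1 is (4,1) = 248 − 176 = 72.
The remaining cell in column 4 is (2,4) = 248 − 192 = 56.
From anti-diagonal, 248 − (76 + 40 + 72) gives (3,2) = 60.
Row 2 must total 248; the given cells sum to 180, so (2,2) = 68.
Row 3: 44 + 60 + 64 + ? = 248, so (3,3) = 80.
Column 2 must total 248; the given cells sum to 160, so (4,2) = 88.
The remaining cell in column 3 is (4,3) = 248 − 212 = 36.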